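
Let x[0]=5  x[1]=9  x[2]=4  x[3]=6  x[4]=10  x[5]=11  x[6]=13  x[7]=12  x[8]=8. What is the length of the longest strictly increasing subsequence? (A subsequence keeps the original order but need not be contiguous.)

5

Track the smallest tail for each achievable length (strict):
5 → extends → [5]
9 → extends → [5, 9]
4 → replaces 5 → [4, 9]
6 → replaces 9 → [4, 6]
10 → extends → [4, 6, 10]
11 → extends → [4, 6, 10, 11]
13 → extends → [4, 6, 10, 11, 13]
12 → replaces 13 → [4, 6, 10, 11, 12]
8 → replaces 10 → [4, 6, 8, 11, 12]
Five tails, so the longest strictly increasing subsequence has length 5 (e.g. 5, 9, 10, 11, 13).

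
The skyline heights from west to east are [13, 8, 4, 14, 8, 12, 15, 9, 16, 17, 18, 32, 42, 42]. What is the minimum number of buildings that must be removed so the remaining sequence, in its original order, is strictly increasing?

5

Fewest deletions = n − (longest strictly increasing subsequence).
Patience tails:
13 → extends → [13]
8 → replaces 13 → [8]
4 → replaces 8 → [4]
14 → extends → [4, 14]
8 → replaces 14 → [4, 8]
12 → extends → [4, 8, 12]
15 → extends → [4, 8, 12, 15]
9 → replaces 12 → [4, 8, 9, 15]
16 → extends → [4, 8, 9, 15, 16]
17 → extends → [4, 8, 9, 15, 16, 17]
18 → extends → [4, 8, 9, 15, 16, 17, 18]
32 → extends → [4, 8, 9, 15, 16, 17, 18, 32]
42 → extends → [4, 8, 9, 15, 16, 17, 18, 32, 42]
42 → already a tail → [4, 8, 9, 15, 16, 17, 18, 32, 42]
Longest strictly increasing subsequence has length 9, so deletions = 14 − 9 = 5.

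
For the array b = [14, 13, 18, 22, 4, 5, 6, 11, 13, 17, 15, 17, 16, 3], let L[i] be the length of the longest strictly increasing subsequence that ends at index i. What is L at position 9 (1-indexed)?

dp[i] = 1 + max{dp[j] : j<i, b[j]<b[i]} (or 1 if no such j):
i:      1  2  3  4  5  6  7  8  9 10 11 12 13 14
b[i]:  14 13 18 22  4  5  6 11 13 17 15 17 16  3
dp:     1  1  2  3  1  2  3  4  5  6  6  7  7  1
At index 9 the value is 5.

5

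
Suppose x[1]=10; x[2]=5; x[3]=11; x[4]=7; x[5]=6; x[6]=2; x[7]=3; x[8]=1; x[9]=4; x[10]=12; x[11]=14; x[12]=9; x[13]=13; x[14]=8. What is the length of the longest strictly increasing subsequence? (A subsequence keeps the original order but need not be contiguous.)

Let dp[i] be the length of the longest such subsequence ending at index i:
i:      1  2  3  4  5  6  7  8  9 10 11 12 13 14
x[i]:  10  5 11  7  6  2  3  1  4 12 14  9 13  8
dp:     1  1  2  2  2  1  2  1  3  4  5  4  5  4
Maximum dp value is 5.

5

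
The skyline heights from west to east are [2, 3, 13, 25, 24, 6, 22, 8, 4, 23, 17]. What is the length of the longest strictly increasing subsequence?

Track the smallest tail for each achievable length (strict):
2 → extends → [2]
3 → extends → [2, 3]
13 → extends → [2, 3, 13]
25 → extends → [2, 3, 13, 25]
24 → replaces 25 → [2, 3, 13, 24]
6 → replaces 13 → [2, 3, 6, 24]
22 → replaces 24 → [2, 3, 6, 22]
8 → replaces 22 → [2, 3, 6, 8]
4 → replaces 6 → [2, 3, 4, 8]
23 → extends → [2, 3, 4, 8, 23]
17 → replaces 23 → [2, 3, 4, 8, 17]
Five tails, so the longest strictly increasing subsequence has length 5 (e.g. 2, 3, 13, 22, 23).

5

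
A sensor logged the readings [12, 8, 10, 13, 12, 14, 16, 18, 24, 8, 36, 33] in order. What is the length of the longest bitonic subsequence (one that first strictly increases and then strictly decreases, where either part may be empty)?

inc[i] = longest strictly increasing subsequence ending at i; dec[i] = longest strictly decreasing subsequence starting at i:
i:      1  2  3  4  5  6  7  8  9 10 11 12
a[i]:  12  8 10 13 12 14 16 18 24  8 36 33
inc:    1  1  2  3  3  4  5  6  7  1  8  8
dec:    3  1  2  3  2  2  2  2  2  1  2  1
Best peak at i=11 (value 36): inc=8, dec=2, length 8+2−1 = 9.

9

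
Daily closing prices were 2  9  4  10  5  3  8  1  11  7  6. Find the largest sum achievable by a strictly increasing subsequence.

32

Let S[i] be the best sum of a strictly increasing subsequence ending at i:
i:      1  2  3  4  5  6  7  8  9 10 11
a[i]:   2  9  4 10  5  3  8  1 11  7  6
S:      2 11  6 21 11  5 19  1 32 18 17
Maximum is 32 (e.g. 2 + 9 + 10 + 11).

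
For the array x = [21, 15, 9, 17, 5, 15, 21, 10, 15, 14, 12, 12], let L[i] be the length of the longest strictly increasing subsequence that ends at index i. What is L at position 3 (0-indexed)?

dp[i] = 1 + max{dp[j] : j<i, x[j]<x[i]} (or 1 if no such j):
i:      0  1  2  3  4  5  6  7  8  9 10 11
x[i]:  21 15  9 17  5 15 21 10 15 14 12 12
dp:     1  1  1  2  1  2  3  2  3  3  3  3
At index 3 the value is 2.

2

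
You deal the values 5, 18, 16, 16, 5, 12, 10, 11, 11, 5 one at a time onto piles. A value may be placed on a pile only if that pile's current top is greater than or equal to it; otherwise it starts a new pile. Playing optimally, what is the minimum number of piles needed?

3

The minimum number of non-increasing subsequences covering a sequence equals the length of its longest strictly increasing subsequence.
LIS length is 3 (e.g. 5, 10, 11), so 3 piles are needed.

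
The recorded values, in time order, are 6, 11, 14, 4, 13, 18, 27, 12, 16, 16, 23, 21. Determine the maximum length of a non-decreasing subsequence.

6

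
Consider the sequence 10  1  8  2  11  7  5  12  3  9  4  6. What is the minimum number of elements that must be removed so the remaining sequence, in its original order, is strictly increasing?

7

Fewest deletions = n − (longest strictly increasing subsequence).
i:      1  2  3  4  5  6  7  8  9 10 11 12
a[i]:  10  1  8  2 11  7  5 12  3  9  4  6
dp:     1  1  2  2  3  3  3  4  3  4  4  5
max dp = 5, so deletions = 12 − 5 = 7.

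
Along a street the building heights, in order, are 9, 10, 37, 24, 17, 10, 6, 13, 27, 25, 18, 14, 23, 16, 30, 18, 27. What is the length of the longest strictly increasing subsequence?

7

Let dp[i] be the length of the longest such subsequence ending at index i:
i:      1  2  3  4  5  6  7  8  9 10 11 12 13 14 15 16 17
a[i]:   9 10 37 24 17 10  6 13 27 25 18 14 23 16 30 18 27
dp:     1  2  3  3  3  2  1  3  4  4  4  4  5  5  6  6  7
Maximum dp value is 7.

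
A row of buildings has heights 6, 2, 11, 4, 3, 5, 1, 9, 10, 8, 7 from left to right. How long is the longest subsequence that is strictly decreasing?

Negate each value so 'decreasing' becomes 'increasing', then run patience tails on the negated sequence:
-6 → extends → [-6]
-2 → extends → [-6, -2]
-11 → replaces -6 → [-11, -2]
-4 → replaces -2 → [-11, -4]
-3 → extends → [-11, -4, -3]
-5 → replaces -4 → [-11, -5, -3]
-1 → extends → [-11, -5, -3, -1]
-9 → replaces -5 → [-11, -9, -3, -1]
-10 → replaces -9 → [-11, -10, -3, -1]
-8 → replaces -3 → [-11, -10, -8, -1]
-7 → replaces -1 → [-11, -10, -8, -7]
Four tails, so the longest strictly decreasing subsequence of the original has length 4.

4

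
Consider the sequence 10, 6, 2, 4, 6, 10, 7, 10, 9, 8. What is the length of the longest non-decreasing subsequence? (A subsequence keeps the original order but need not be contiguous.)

5

Track the smallest tail for each achievable length (allowing ties):
10 → extends → [10]
6 → replaces 10 → [6]
2 → replaces 6 → [2]
4 → extends → [2, 4]
6 → extends → [2, 4, 6]
10 → extends → [2, 4, 6, 10]
7 → replaces 10 → [2, 4, 6, 7]
10 → extends → [2, 4, 6, 7, 10]
9 → replaces 10 → [2, 4, 6, 7, 9]
8 → replaces 9 → [2, 4, 6, 7, 8]
Five tails, so the longest non-decreasing subsequence has length 5 (e.g. 2, 4, 6, 10, 10).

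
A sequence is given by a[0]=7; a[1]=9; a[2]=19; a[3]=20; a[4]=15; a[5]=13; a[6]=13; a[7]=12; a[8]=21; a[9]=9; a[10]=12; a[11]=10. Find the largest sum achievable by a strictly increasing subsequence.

Let S[i] be the best sum of a strictly increasing subsequence ending at i:
i:      0  1  2  3  4  5  6  7  8  9 10 11
a[i]:   7  9 19 20 15 13 13 12 21  9 12 10
S:      7 16 35 55 31 29 29 28 76 16 28 26
Maximum is 76 (e.g. 7 + 9 + 19 + 20 + 21).

76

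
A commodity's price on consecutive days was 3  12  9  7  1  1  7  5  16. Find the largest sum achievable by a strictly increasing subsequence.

Let S[i] be the best sum of a strictly increasing subsequence ending at i:
i:      1  2  3  4  5  6  7  8  9
a[i]:   3 12  9  7  1  1  7  5 16
S:      3 15 12 10  1  1 10  8 31
Maximum is 31 (e.g. 3 + 12 + 16).

31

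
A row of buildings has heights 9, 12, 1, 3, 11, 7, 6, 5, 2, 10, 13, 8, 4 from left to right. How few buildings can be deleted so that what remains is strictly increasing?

Fewest deletions = n − (longest strictly increasing subsequence).
Patience tails:
9 → extends → [9]
12 → extends → [9, 12]
1 → replaces 9 → [1, 12]
3 → replaces 12 → [1, 3]
11 → extends → [1, 3, 11]
7 → replaces 11 → [1, 3, 7]
6 → replaces 7 → [1, 3, 6]
5 → replaces 6 → [1, 3, 5]
2 → replaces 3 → [1, 2, 5]
10 → extends → [1, 2, 5, 10]
13 → extends → [1, 2, 5, 10, 13]
8 → replaces 10 → [1, 2, 5, 8, 13]
4 → replaces 5 → [1, 2, 4, 8, 13]
Longest strictly increasing subsequence has length 5, so deletions = 13 − 5 = 8.

8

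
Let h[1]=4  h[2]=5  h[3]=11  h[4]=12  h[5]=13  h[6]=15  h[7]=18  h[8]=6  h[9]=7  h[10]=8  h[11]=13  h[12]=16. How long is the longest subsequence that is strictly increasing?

7

Track the smallest tail for each achievable length (strict):
4 → extends → [4]
5 → extends → [4, 5]
11 → extends → [4, 5, 11]
12 → extends → [4, 5, 11, 12]
13 → extends → [4, 5, 11, 12, 13]
15 → extends → [4, 5, 11, 12, 13, 15]
18 → extends → [4, 5, 11, 12, 13, 15, 18]
6 → replaces 11 → [4, 5, 6, 12, 13, 15, 18]
7 → replaces 12 → [4, 5, 6, 7, 13, 15, 18]
8 → replaces 13 → [4, 5, 6, 7, 8, 15, 18]
13 → replaces 15 → [4, 5, 6, 7, 8, 13, 18]
16 → replaces 18 → [4, 5, 6, 7, 8, 13, 16]
Seven tails, so the longest strictly increasing subsequence has length 7 (e.g. 4, 5, 11, 12, 13, 15, 18).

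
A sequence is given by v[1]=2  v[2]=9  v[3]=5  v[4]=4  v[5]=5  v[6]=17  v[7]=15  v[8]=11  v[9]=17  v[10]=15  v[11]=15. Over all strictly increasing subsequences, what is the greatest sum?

43

Let S[i] be the best sum of a strictly increasing subsequence ending at i:
i:      1  2  3  4  5  6  7  8  9 10 11
v[i]:   2  9  5  4  5 17 15 11 17 15 15
S:      2 11  7  6 11 28 26 22 43 37 37
Maximum is 43 (e.g. 2 + 4 + 5 + 15 + 17).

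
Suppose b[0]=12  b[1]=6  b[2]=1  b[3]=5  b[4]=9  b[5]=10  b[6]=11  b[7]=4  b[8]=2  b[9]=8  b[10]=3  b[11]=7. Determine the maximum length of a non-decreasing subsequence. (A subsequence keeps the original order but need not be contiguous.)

Track the smallest tail for each achievable length (allowing ties):
12 → extends → [12]
6 → replaces 12 → [6]
1 → replaces 6 → [1]
5 → extends → [1, 5]
9 → extends → [1, 5, 9]
10 → extends → [1, 5, 9, 10]
11 → extends → [1, 5, 9, 10, 11]
4 → replaces 5 → [1, 4, 9, 10, 11]
2 → replaces 4 → [1, 2, 9, 10, 11]
8 → replaces 9 → [1, 2, 8, 10, 11]
3 → replaces 8 → [1, 2, 3, 10, 11]
7 → replaces 10 → [1, 2, 3, 7, 11]
Five tails, so the longest non-decreasing subsequence has length 5 (e.g. 1, 5, 9, 10, 11).

5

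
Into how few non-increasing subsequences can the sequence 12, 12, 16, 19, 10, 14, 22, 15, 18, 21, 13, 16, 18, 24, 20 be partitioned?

6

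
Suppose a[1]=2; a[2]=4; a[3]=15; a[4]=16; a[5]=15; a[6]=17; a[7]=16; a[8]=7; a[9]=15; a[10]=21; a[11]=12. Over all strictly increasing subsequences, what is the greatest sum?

Let S[i] be the best sum of a strictly increasing subsequence ending at i:
i:      1  2  3  4  5  6  7  8  9 10 11
a[i]:   2  4 15 16 15 17 16  7 15 21 12
S:      2  6 21 37 21 54 37 13 28 75 25
Maximum is 75 (e.g. 2 + 4 + 15 + 16 + 17 + 21).

75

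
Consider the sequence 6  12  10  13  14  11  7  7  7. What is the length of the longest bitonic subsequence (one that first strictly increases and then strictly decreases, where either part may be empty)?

6

inc[i] = longest strictly increasing subsequence ending at i; dec[i] = longest strictly decreasing subsequence starting at i:
i:      1  2  3  4  5  6  7  8  9
a[i]:   6 12 10 13 14 11  7  7  7
inc:    1  2  2  3  4  3  2  2  2
dec:    1  3  2  3  3  2  1  1  1
Best peak at i=5 (value 14): inc=4, dec=3, length 4+3−1 = 6.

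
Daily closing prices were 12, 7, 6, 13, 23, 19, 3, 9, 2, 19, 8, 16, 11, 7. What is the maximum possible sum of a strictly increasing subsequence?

Let S[i] be the best sum of a strictly increasing subsequence ending at i:
i:      1  2  3  4  5  6  7  8  9 10 11 12 13 14
a[i]:  12  7  6 13 23 19  3  9  2 19  8 16 11  7
S:     12  7  6 25 48 44  3 16  2 44 15 41 27 13
Maximum is 48 (e.g. 12 + 13 + 23).

48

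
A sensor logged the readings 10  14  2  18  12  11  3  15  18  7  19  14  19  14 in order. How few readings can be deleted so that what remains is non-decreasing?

Fewest deletions = n − (longest non-decreasing subsequence).
Patience tails:
10 → extends → [10]
14 → extends → [10, 14]
2 → replaces 10 → [2, 14]
18 → extends → [2, 14, 18]
12 → replaces 14 → [2, 12, 18]
11 → replaces 12 → [2, 11, 18]
3 → replaces 11 → [2, 3, 18]
15 → replaces 18 → [2, 3, 15]
18 → extends → [2, 3, 15, 18]
7 → replaces 15 → [2, 3, 7, 18]
19 → extends → [2, 3, 7, 18, 19]
14 → replaces 18 → [2, 3, 7, 14, 19]
19 → extends → [2, 3, 7, 14, 19, 19]
14 → replaces 19 → [2, 3, 7, 14, 14, 19]
Longest non-decreasing subsequence has length 6, so deletions = 14 − 6 = 8.

8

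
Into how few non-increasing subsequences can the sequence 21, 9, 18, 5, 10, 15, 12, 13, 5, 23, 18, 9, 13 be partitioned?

Place each on the leftmost legal pile:
21 → new pile 1 (tops now [21])
9 → pile 1 (tops now [9])
18 → new pile 2 (tops now [9, 18])
5 → pile 1 (tops now [5, 18])
10 → pile 2 (tops now [5, 10])
15 → new pile 3 (tops now [5, 10, 15])
12 → pile 3 (tops now [5, 10, 12])
13 → new pile 4 (tops now [5, 10, 12, 13])
5 → pile 1 (tops now [5, 10, 12, 13])
23 → new pile 5 (tops now [5, 10, 12, 13, 23])
18 → pile 5 (tops now [5, 10, 12, 13, 18])
9 → pile 2 (tops now [5, 9, 12, 13, 18])
13 → pile 4 (tops now [5, 9, 12, 13, 18])
Five piles.

5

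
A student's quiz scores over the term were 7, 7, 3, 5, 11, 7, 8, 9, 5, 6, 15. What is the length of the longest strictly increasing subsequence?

6

Let dp[i] be the length of the longest such subsequence ending at index i:
i:      1  2  3  4  5  6  7  8  9 10 11
a[i]:   7  7  3  5 11  7  8  9  5  6 15
dp:     1  1  1  2  3  3  4  5  2  3  6
Maximum dp value is 6.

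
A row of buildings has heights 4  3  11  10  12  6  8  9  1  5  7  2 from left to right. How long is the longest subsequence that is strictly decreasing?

Negate each value so 'decreasing' becomes 'increasing', then run patience tails on the negated sequence:
-4 → extends → [-4]
-3 → extends → [-4, -3]
-11 → replaces -4 → [-11, -3]
-10 → replaces -3 → [-11, -10]
-12 → replaces -11 → [-12, -10]
-6 → extends → [-12, -10, -6]
-8 → replaces -6 → [-12, -10, -8]
-9 → replaces -8 → [-12, -10, -9]
-1 → extends → [-12, -10, -9, -1]
-5 → replaces -1 → [-12, -10, -9, -5]
-7 → replaces -5 → [-12, -10, -9, -7]
-2 → extends → [-12, -10, -9, -7, -2]
Five tails, so the longest strictly decreasing subsequence of the original has length 5.

5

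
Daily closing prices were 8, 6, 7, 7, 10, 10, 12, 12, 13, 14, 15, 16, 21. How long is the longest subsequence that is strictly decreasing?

Let dp[i] be the longest strictly decreasing subsequence ending at i:
i:      1  2  3  4  5  6  7  8  9 10 11 12 13
a[i]:   8  6  7  7 10 10 12 12 13 14 15 16 21
dp:     1  2  2  2  1  1  1  1  1  1  1  1  1
Maximum is 2.

2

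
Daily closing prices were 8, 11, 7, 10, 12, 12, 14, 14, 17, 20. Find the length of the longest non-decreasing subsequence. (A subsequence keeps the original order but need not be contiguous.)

Track the smallest tail for each achievable length (allowing ties):
8 → extends → [8]
11 → extends → [8, 11]
7 → replaces 8 → [7, 11]
10 → replaces 11 → [7, 10]
12 → extends → [7, 10, 12]
12 → extends → [7, 10, 12, 12]
14 → extends → [7, 10, 12, 12, 14]
14 → extends → [7, 10, 12, 12, 14, 14]
17 → extends → [7, 10, 12, 12, 14, 14, 17]
20 → extends → [7, 10, 12, 12, 14, 14, 17, 20]
Eight tails, so the longest non-decreasing subsequence has length 8 (e.g. 8, 11, 12, 12, 14, 14, 17, 20).

8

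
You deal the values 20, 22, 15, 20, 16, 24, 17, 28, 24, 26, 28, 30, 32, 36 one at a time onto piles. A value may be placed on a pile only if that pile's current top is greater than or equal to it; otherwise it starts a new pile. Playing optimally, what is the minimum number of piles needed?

9

Place each on the leftmost legal pile:
20 → new pile 1 (tops now [20])
22 → new pile 2 (tops now [20, 22])
15 → pile 1 (tops now [15, 22])
20 → pile 2 (tops now [15, 20])
16 → pile 2 (tops now [15, 16])
24 → new pile 3 (tops now [15, 16, 24])
17 → pile 3 (tops now [15, 16, 17])
28 → new pile 4 (tops now [15, 16, 17, 28])
24 → pile 4 (tops now [15, 16, 17, 24])
26 → new pile 5 (tops now [15, 16, 17, 24, 26])
28 → new pile 6 (tops now [15, 16, 17, 24, 26, 28])
30 → new pile 7 (tops now [15, 16, 17, 24, 26, 28, 30])
32 → new pile 8 (tops now [15, 16, 17, 24, 26, 28, 30, 32])
36 → new pile 9 (tops now [15, 16, 17, 24, 26, 28, 30, 32, 36])
Nine piles.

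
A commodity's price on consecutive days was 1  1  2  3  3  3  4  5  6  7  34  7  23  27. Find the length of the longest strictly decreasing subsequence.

Let dp[i] be the longest strictly decreasing subsequence ending at i:
i:      1  2  3  4  5  6  7  8  9 10 11 12 13 14
a[i]:   1  1  2  3  3  3  4  5  6  7 34  7 23 27
dp:     1  1  1  1  1  1  1  1  1  1  1  2  2  2
Maximum is 2.

2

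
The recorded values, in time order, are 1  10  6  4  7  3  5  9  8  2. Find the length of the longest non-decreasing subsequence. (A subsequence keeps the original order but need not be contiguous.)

4

Let dp[i] be the length of the longest such subsequence ending at index i:
i:      1  2  3  4  5  6  7  8  9 10
a[i]:   1 10  6  4  7  3  5  9  8  2
dp:     1  2  2  2  3  2  3  4  4  2
Maximum dp value is 4.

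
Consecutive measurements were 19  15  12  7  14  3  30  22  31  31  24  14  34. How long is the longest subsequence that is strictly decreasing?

5

Negate each value so 'decreasing' becomes 'increasing', then run patience tails on the negated sequence:
-19 → extends → [-19]
-15 → extends → [-19, -15]
-12 → extends → [-19, -15, -12]
-7 → extends → [-19, -15, -12, -7]
-14 → replaces -12 → [-19, -15, -14, -7]
-3 → extends → [-19, -15, -14, -7, -3]
-30 → replaces -19 → [-30, -15, -14, -7, -3]
-22 → replaces -15 → [-30, -22, -14, -7, -3]
-31 → replaces -30 → [-31, -22, -14, -7, -3]
-31 → already a tail → [-31, -22, -14, -7, -3]
-24 → replaces -22 → [-31, -24, -14, -7, -3]
-14 → already a tail → [-31, -24, -14, -7, -3]
-34 → replaces -31 → [-34, -24, -14, -7, -3]
Five tails, so the longest strictly decreasing subsequence of the original has length 5.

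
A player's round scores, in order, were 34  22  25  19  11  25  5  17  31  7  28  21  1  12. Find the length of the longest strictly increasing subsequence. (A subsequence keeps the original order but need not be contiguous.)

3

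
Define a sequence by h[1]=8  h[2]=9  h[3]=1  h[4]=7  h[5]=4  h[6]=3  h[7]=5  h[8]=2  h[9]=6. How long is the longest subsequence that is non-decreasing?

4

Let dp[i] be the length of the longest such subsequence ending at index i:
i:     1 2 3 4 5 6 7 8 9
h[i]:  8 9 1 7 4 3 5 2 6
dp:    1 2 1 2 2 2 3 2 4
Maximum dp value is 4.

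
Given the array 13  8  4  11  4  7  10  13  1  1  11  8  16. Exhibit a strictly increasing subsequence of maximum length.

Patience tails give the LIS length; then backtrack through the dp parents:
13 → extends → [13]
8 → replaces 13 → [8]
4 → replaces 8 → [4]
11 → extends → [4, 11]
4 → already a tail → [4, 11]
7 → replaces 11 → [4, 7]
10 → extends → [4, 7, 10]
13 → extends → [4, 7, 10, 13]
1 → replaces 4 → [1, 7, 10, 13]
1 → already a tail → [1, 7, 10, 13]
11 → replaces 13 → [1, 7, 10, 11]
8 → replaces 10 → [1, 7, 8, 11]
16 → extends → [1, 7, 8, 11, 16]
Length 5; one witness is 4, 7, 10, 13, 16.

4, 7, 10, 13, 16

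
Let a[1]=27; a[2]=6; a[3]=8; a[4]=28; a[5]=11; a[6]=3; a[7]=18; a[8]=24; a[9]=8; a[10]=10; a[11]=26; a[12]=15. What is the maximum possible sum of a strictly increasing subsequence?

Let S[i] be the best sum of a strictly increasing subsequence ending at i:
i:      1  2  3  4  5  6  7  8  9 10 11 12
a[i]:  27  6  8 28 11  3 18 24  8 10 26 15
S:     27  6 14 55 25  3 43 67 14 24 93 40
Maximum is 93 (e.g. 6 + 8 + 11 + 18 + 24 + 26).

93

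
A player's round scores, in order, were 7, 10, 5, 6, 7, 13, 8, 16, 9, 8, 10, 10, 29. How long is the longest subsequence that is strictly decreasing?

3

Let dp[i] be the longest strictly decreasing subsequence ending at i:
i:      1  2  3  4  5  6  7  8  9 10 11 12 13
a[i]:   7 10  5  6  7 13  8 16  9  8 10 10 29
dp:     1  1  2  2  2  1  2  1  2  3  2  2  1
Maximum is 3.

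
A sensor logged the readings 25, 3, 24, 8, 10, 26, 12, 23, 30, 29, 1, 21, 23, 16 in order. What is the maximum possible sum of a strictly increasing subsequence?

Let S[i] be the best sum of a strictly increasing subsequence ending at i:
i:      1  2  3  4  5  6  7  8  9 10 11 12 13 14
a[i]:  25  3 24  8 10 26 12 23 30 29  1 21 23 16
S:     25  3 27 11 21 53 33 56 86 85  1 54 77 49
Maximum is 86 (e.g. 3 + 8 + 10 + 12 + 23 + 30).

86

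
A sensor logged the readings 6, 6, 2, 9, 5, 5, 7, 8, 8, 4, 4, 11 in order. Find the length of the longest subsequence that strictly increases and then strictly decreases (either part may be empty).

5

inc[i] = longest strictly increasing subsequence ending at i; dec[i] = longest strictly decreasing subsequence starting at i:
i:      1  2  3  4  5  6  7  8  9 10 11 12
a[i]:   6  6  2  9  5  5  7  8  8  4  4 11
inc:    1  1  1  2  2  2  3  4  4  2  2  5
dec:    3  3  1  3  2  2  2  2  2  1  1  1
Best peak at i=8 (value 8): inc=4, dec=2, length 4+2−1 = 5.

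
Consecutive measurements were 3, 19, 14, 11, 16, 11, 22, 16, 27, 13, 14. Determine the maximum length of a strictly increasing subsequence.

5

Track the smallest tail for each achievable length (strict):
3 → extends → [3]
19 → extends → [3, 19]
14 → replaces 19 → [3, 14]
11 → replaces 14 → [3, 11]
16 → extends → [3, 11, 16]
11 → already a tail → [3, 11, 16]
22 → extends → [3, 11, 16, 22]
16 → already a tail → [3, 11, 16, 22]
27 → extends → [3, 11, 16, 22, 27]
13 → replaces 16 → [3, 11, 13, 22, 27]
14 → replaces 22 → [3, 11, 13, 14, 27]
Five tails, so the longest strictly increasing subsequence has length 5 (e.g. 3, 14, 16, 22, 27).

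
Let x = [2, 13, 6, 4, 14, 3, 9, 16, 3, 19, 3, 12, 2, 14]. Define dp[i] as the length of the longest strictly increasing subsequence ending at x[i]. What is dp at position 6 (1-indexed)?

dp[i] = 1 + max{dp[j] : j<i, x[j]<x[i]} (or 1 if no such j):
i:      1  2  3  4  5  6  7  8  9 10 11 12 13 14
x[i]:   2 13  6  4 14  3  9 16  3 19  3 12  2 14
dp:     1  2  2  2  3  2  3  4  2  5  2  4  1  5
At index 6 the value is 2.

2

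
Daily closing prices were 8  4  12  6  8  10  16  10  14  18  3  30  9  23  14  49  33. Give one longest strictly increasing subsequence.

4, 6, 8, 10, 16, 18, 30, 49

Patience tails give the LIS length; then backtrack through the dp parents:
8 → extends → [8]
4 → replaces 8 → [4]
12 → extends → [4, 12]
6 → replaces 12 → [4, 6]
8 → extends → [4, 6, 8]
10 → extends → [4, 6, 8, 10]
16 → extends → [4, 6, 8, 10, 16]
10 → already a tail → [4, 6, 8, 10, 16]
14 → replaces 16 → [4, 6, 8, 10, 14]
18 → extends → [4, 6, 8, 10, 14, 18]
3 → replaces 4 → [3, 6, 8, 10, 14, 18]
30 → extends → [3, 6, 8, 10, 14, 18, 30]
9 → replaces 10 → [3, 6, 8, 9, 14, 18, 30]
23 → replaces 30 → [3, 6, 8, 9, 14, 18, 23]
14 → already a tail → [3, 6, 8, 9, 14, 18, 23]
49 → extends → [3, 6, 8, 9, 14, 18, 23, 49]
33 → replaces 49 → [3, 6, 8, 9, 14, 18, 23, 33]
Length 8; one witness is 4, 6, 8, 10, 16, 18, 30, 49.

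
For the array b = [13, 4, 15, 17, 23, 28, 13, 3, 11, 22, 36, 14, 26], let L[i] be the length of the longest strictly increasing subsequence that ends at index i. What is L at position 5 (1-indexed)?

4

dp[i] = 1 + max{dp[j] : j<i, b[j]<b[i]} (or 1 if no such j):
i:      1  2  3  4  5  6  7  8  9 10 11 12 13
b[i]:  13  4 15 17 23 28 13  3 11 22 36 14 26
dp:     1  1  2  3  4  5  2  1  2  4  6  3  5
At index 5 the value is 4.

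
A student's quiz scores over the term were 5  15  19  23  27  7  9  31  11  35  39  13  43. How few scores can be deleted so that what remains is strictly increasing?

Fewest deletions = n − (longest strictly increasing subsequence).
Patience tails:
5 → extends → [5]
15 → extends → [5, 15]
19 → extends → [5, 15, 19]
23 → extends → [5, 15, 19, 23]
27 → extends → [5, 15, 19, 23, 27]
7 → replaces 15 → [5, 7, 19, 23, 27]
9 → replaces 19 → [5, 7, 9, 23, 27]
31 → extends → [5, 7, 9, 23, 27, 31]
11 → replaces 23 → [5, 7, 9, 11, 27, 31]
35 → extends → [5, 7, 9, 11, 27, 31, 35]
39 → extends → [5, 7, 9, 11, 27, 31, 35, 39]
13 → replaces 27 → [5, 7, 9, 11, 13, 31, 35, 39]
43 → extends → [5, 7, 9, 11, 13, 31, 35, 39, 43]
Longest strictly increasing subsequence has length 9, so deletions = 13 − 9 = 4.

4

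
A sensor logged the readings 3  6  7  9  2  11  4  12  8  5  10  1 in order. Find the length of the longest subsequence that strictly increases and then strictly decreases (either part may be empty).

inc[i] = longest strictly increasing subsequence ending at i; dec[i] = longest strictly decreasing subsequence starting at i:
i:      1  2  3  4  5  6  7  8  9 10 11 12
a[i]:   3  6  7  9  2 11  4 12  8  5 10  1
inc:    1  2  3  4  1  5  2  6  4  3  5  1
dec:    3  3  3  4  2  4  2  4  3  2  2  1
Best peak at i=8 (value 12): inc=6, dec=4, length 6+4−1 = 9.

9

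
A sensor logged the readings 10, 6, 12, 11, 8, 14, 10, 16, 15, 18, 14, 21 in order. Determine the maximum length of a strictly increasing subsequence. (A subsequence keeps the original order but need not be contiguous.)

6

Track the smallest tail for each achievable length (strict):
10 → extends → [10]
6 → replaces 10 → [6]
12 → extends → [6, 12]
11 → replaces 12 → [6, 11]
8 → replaces 11 → [6, 8]
14 → extends → [6, 8, 14]
10 → replaces 14 → [6, 8, 10]
16 → extends → [6, 8, 10, 16]
15 → replaces 16 → [6, 8, 10, 15]
18 → extends → [6, 8, 10, 15, 18]
14 → replaces 15 → [6, 8, 10, 14, 18]
21 → extends → [6, 8, 10, 14, 18, 21]
Six tails, so the longest strictly increasing subsequence has length 6 (e.g. 10, 12, 14, 16, 18, 21).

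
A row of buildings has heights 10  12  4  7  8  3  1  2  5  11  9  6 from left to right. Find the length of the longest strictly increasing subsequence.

4

Let dp[i] be the length of the longest such subsequence ending at index i:
i:      1  2  3  4  5  6  7  8  9 10 11 12
a[i]:  10 12  4  7  8  3  1  2  5 11  9  6
dp:     1  2  1  2  3  1  1  2  3  4  4  4
Maximum dp value is 4.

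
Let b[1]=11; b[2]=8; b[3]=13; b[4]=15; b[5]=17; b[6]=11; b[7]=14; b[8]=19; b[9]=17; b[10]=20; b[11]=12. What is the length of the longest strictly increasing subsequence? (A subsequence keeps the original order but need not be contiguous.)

Let dp[i] be the length of the longest such subsequence ending at index i:
i:      1  2  3  4  5  6  7  8  9 10 11
b[i]:  11  8 13 15 17 11 14 19 17 20 12
dp:     1  1  2  3  4  2  3  5  4  6  3
Maximum dp value is 6.

6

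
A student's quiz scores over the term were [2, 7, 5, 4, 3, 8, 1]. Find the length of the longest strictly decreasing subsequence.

Let dp[i] be the longest strictly decreasing subsequence ending at i:
i:     1 2 3 4 5 6 7
a[i]:  2 7 5 4 3 8 1
dp:    1 1 2 3 4 1 5
Maximum is 5.

5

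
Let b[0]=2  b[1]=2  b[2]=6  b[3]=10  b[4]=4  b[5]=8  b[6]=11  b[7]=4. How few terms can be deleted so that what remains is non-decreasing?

3

Fewest deletions = n − (longest non-decreasing subsequence).
Patience tails:
2 → extends → [2]
2 → extends → [2, 2]
6 → extends → [2, 2, 6]
10 → extends → [2, 2, 6, 10]
4 → replaces 6 → [2, 2, 4, 10]
8 → replaces 10 → [2, 2, 4, 8]
11 → extends → [2, 2, 4, 8, 11]
4 → replaces 8 → [2, 2, 4, 4, 11]
Longest non-decreasing subsequence has length 5, so deletions = 8 − 5 = 3.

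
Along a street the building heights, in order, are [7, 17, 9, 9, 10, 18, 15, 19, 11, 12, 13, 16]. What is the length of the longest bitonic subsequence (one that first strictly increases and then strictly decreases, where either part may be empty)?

inc[i] = longest strictly increasing subsequence ending at i; dec[i] = longest strictly decreasing subsequence starting at i:
i:      1  2  3  4  5  6  7  8  9 10 11 12
a[i]:   7 17  9  9 10 18 15 19 11 12 13 16
inc:    1  2  2  2  3  4  4  5  4  5  6  7
dec:    1  3  1  1  1  3  2  2  1  1  1  1
Best peak at i=12 (value 16): inc=7, dec=1, length 7+1−1 = 7.

7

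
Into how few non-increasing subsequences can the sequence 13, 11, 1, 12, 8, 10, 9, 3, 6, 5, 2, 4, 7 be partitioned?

The minimum number of non-increasing subsequences covering a sequence equals the length of its longest strictly increasing subsequence.
LIS length is 4 (e.g. 1, 3, 6, 7), so 4 piles are needed.

4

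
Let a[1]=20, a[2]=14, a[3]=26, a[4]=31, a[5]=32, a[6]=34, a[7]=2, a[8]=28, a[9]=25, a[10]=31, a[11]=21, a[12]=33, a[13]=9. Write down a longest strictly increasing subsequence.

Patience tails give the LIS length; then backtrack through the dp parents:
20 → extends → [20]
14 → replaces 20 → [14]
26 → extends → [14, 26]
31 → extends → [14, 26, 31]
32 → extends → [14, 26, 31, 32]
34 → extends → [14, 26, 31, 32, 34]
2 → replaces 14 → [2, 26, 31, 32, 34]
28 → replaces 31 → [2, 26, 28, 32, 34]
25 → replaces 26 → [2, 25, 28, 32, 34]
31 → replaces 32 → [2, 25, 28, 31, 34]
21 → replaces 25 → [2, 21, 28, 31, 34]
33 → replaces 34 → [2, 21, 28, 31, 33]
9 → replaces 21 → [2, 9, 28, 31, 33]
Length 5; one witness is 20, 26, 31, 32, 34.

20, 26, 31, 32, 34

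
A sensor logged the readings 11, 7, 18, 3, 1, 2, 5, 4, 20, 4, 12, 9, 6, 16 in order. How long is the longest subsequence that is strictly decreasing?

Negate each value so 'decreasing' becomes 'increasing', then run patience tails on the negated sequence:
-11 → extends → [-11]
-7 → extends → [-11, -7]
-18 → replaces -11 → [-18, -7]
-3 → extends → [-18, -7, -3]
-1 → extends → [-18, -7, -3, -1]
-2 → replaces -1 → [-18, -7, -3, -2]
-5 → replaces -3 → [-18, -7, -5, -2]
-4 → replaces -2 → [-18, -7, -5, -4]
-20 → replaces -18 → [-20, -7, -5, -4]
-4 → already a tail → [-20, -7, -5, -4]
-12 → replaces -7 → [-20, -12, -5, -4]
-9 → replaces -5 → [-20, -12, -9, -4]
-6 → replaces -4 → [-20, -12, -9, -6]
-16 → replaces -12 → [-20, -16, -9, -6]
Four tails, so the longest strictly decreasing subsequence of the original has length 4.

4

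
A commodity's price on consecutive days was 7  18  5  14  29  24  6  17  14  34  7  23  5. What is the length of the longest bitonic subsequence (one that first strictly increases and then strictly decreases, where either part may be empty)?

8

inc[i] = longest strictly increasing subsequence ending at i; dec[i] = longest strictly decreasing subsequence starting at i:
i:      1  2  3  4  5  6  7  8  9 10 11 12 13
a[i]:   7 18  5 14 29 24  6 17 14 34  7 23  5
inc:    1  2  1  2  3  3  2  3  3  4  3  4  1
dec:    3  5  1  3  6  5  2  4  3  3  2  2  1
Best peak at i=5 (value 29): inc=3, dec=6, length 3+6−1 = 8.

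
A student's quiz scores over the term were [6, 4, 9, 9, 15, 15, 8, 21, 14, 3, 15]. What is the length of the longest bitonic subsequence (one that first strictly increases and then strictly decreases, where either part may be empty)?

inc[i] = longest strictly increasing subsequence ending at i; dec[i] = longest strictly decreasing subsequence starting at i:
i:      1  2  3  4  5  6  7  8  9 10 11
a[i]:   6  4  9  9 15 15  8 21 14  3 15
inc:    1  1  2  2  3  3  2  4  3  1  4
dec:    3  2  3  3  3  3  2  3  2  1  1
Best peak at i=8 (value 21): inc=4, dec=3, length 4+3−1 = 6.

6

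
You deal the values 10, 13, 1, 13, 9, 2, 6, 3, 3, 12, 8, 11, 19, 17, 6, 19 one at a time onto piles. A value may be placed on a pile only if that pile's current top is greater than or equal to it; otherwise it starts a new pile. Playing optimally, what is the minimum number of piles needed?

7

Place each on the leftmost legal pile:
10 → new pile 1 (tops now [10])
13 → new pile 2 (tops now [10, 13])
1 → pile 1 (tops now [1, 13])
13 → pile 2 (tops now [1, 13])
9 → pile 2 (tops now [1, 9])
2 → pile 2 (tops now [1, 2])
6 → new pile 3 (tops now [1, 2, 6])
3 → pile 3 (tops now [1, 2, 3])
3 → pile 3 (tops now [1, 2, 3])
12 → new pile 4 (tops now [1, 2, 3, 12])
8 → pile 4 (tops now [1, 2, 3, 8])
11 → new pile 5 (tops now [1, 2, 3, 8, 11])
19 → new pile 6 (tops now [1, 2, 3, 8, 11, 19])
17 → pile 6 (tops now [1, 2, 3, 8, 11, 17])
6 → pile 4 (tops now [1, 2, 3, 6, 11, 17])
19 → new pile 7 (tops now [1, 2, 3, 6, 11, 17, 19])
Seven piles.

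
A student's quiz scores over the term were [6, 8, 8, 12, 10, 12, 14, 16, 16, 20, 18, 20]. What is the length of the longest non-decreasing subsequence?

10

Track the smallest tail for each achievable length (allowing ties):
6 → extends → [6]
8 → extends → [6, 8]
8 → extends → [6, 8, 8]
12 → extends → [6, 8, 8, 12]
10 → replaces 12 → [6, 8, 8, 10]
12 → extends → [6, 8, 8, 10, 12]
14 → extends → [6, 8, 8, 10, 12, 14]
16 → extends → [6, 8, 8, 10, 12, 14, 16]
16 → extends → [6, 8, 8, 10, 12, 14, 16, 16]
20 → extends → [6, 8, 8, 10, 12, 14, 16, 16, 20]
18 → replaces 20 → [6, 8, 8, 10, 12, 14, 16, 16, 18]
20 → extends → [6, 8, 8, 10, 12, 14, 16, 16, 18, 20]
Ten tails, so the longest non-decreasing subsequence has length 10 (e.g. 6, 8, 8, 12, 12, 14, 16, 16, 20, 20).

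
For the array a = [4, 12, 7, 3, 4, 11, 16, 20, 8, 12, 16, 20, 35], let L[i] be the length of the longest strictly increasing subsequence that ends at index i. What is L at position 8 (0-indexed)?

3

dp[i] = 1 + max{dp[j] : j<i, a[j]<a[i]} (or 1 if no such j):
i:      0  1  2  3  4  5  6  7  8  9 10 11 12
a[i]:   4 12  7  3  4 11 16 20  8 12 16 20 35
dp:     1  2  2  1  2  3  4  5  3  4  5  6  7
At index 8 the value is 3.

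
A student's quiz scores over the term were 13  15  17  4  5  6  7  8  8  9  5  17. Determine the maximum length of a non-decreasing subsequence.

8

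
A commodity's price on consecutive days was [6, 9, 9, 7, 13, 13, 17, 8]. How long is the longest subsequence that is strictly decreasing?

Negate each value so 'decreasing' becomes 'increasing', then run patience tails on the negated sequence:
-6 → extends → [-6]
-9 → replaces -6 → [-9]
-9 → already a tail → [-9]
-7 → extends → [-9, -7]
-13 → replaces -9 → [-13, -7]
-13 → already a tail → [-13, -7]
-17 → replaces -13 → [-17, -7]
-8 → replaces -7 → [-17, -8]
Two tails, so the longest strictly decreasing subsequence of the original has length 2.

2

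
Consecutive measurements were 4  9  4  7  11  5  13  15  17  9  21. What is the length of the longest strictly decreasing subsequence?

3

Let dp[i] be the longest strictly decreasing subsequence ending at i:
i:      1  2  3  4  5  6  7  8  9 10 11
a[i]:   4  9  4  7 11  5 13 15 17  9 21
dp:     1  1  2  2  1  3  1  1  1  2  1
Maximum is 3.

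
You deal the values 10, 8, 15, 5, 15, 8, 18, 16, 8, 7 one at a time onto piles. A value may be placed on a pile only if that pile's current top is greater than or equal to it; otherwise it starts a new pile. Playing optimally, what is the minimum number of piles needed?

3

The minimum number of non-increasing subsequences covering a sequence equals the length of its longest strictly increasing subsequence.
LIS length is 3 (e.g. 10, 15, 18), so 3 piles are needed.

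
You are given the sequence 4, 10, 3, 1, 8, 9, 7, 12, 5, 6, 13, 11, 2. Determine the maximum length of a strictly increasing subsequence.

Track the smallest tail for each achievable length (strict):
4 → extends → [4]
10 → extends → [4, 10]
3 → replaces 4 → [3, 10]
1 → replaces 3 → [1, 10]
8 → replaces 10 → [1, 8]
9 → extends → [1, 8, 9]
7 → replaces 8 → [1, 7, 9]
12 → extends → [1, 7, 9, 12]
5 → replaces 7 → [1, 5, 9, 12]
6 → replaces 9 → [1, 5, 6, 12]
13 → extends → [1, 5, 6, 12, 13]
11 → replaces 12 → [1, 5, 6, 11, 13]
2 → replaces 5 → [1, 2, 6, 11, 13]
Five tails, so the longest strictly increasing subsequence has length 5 (e.g. 4, 8, 9, 12, 13).

5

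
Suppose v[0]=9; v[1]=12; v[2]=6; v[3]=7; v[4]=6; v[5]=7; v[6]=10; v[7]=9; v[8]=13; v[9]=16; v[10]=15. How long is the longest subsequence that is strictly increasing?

Track the smallest tail for each achievable length (strict):
9 → extends → [9]
12 → extends → [9, 12]
6 → replaces 9 → [6, 12]
7 → replaces 12 → [6, 7]
6 → already a tail → [6, 7]
7 → already a tail → [6, 7]
10 → extends → [6, 7, 10]
9 → replaces 10 → [6, 7, 9]
13 → extends → [6, 7, 9, 13]
16 → extends → [6, 7, 9, 13, 16]
15 → replaces 16 → [6, 7, 9, 13, 15]
Five tails, so the longest strictly increasing subsequence has length 5 (e.g. 6, 7, 10, 13, 16).

5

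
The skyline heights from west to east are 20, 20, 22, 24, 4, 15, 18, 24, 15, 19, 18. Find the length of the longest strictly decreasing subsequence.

Let dp[i] be the longest strictly decreasing subsequence ending at i:
i:      1  2  3  4  5  6  7  8  9 10 11
a[i]:  20 20 22 24  4 15 18 24 15 19 18
dp:     1  1  1  1  2  2  2  1  3  2  3
Maximum is 3.

3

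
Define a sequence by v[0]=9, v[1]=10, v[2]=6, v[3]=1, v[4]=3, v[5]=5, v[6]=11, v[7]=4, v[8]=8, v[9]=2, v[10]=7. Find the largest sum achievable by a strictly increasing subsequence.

30

Let S[i] be the best sum of a strictly increasing subsequence ending at i:
i:      0  1  2  3  4  5  6  7  8  9 10
v[i]:   9 10  6  1  3  5 11  4  8  2  7
S:      9 19  6  1  4  9 30  8 17  3 16
Maximum is 30 (e.g. 9 + 10 + 11).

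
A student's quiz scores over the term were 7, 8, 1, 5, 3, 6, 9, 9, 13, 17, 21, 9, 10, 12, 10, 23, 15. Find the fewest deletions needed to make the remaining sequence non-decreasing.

Fewest deletions = n − (longest non-decreasing subsequence).
i:      1  2  3  4  5  6  7  8  9 10 11 12 13 14 15 16 17
a[i]:   7  8  1  5  3  6  9  9 13 17 21  9 10 12 10 23 15
dp:     1  2  1  2  2  3  4  5  6  7  8  6  7  8  8  9  9
max dp = 9, so deletions = 17 − 9 = 8.

8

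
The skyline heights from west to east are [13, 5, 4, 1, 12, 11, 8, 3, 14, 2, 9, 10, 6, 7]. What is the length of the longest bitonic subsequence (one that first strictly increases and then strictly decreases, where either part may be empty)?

inc[i] = longest strictly increasing subsequence ending at i; dec[i] = longest strictly decreasing subsequence starting at i:
i:      1  2  3  4  5  6  7  8  9 10 11 12 13 14
a[i]:  13  5  4  1 12 11  8  3 14  2  9 10  6  7
inc:    1  1  1  1  2  2  2  2  3  2  3  4  3  4
dec:    6  4  3  1  5  4  3  2  3  1  2  2  1  1
Best peak at i=1 (value 13): inc=1, dec=6, length 1+6−1 = 6.

6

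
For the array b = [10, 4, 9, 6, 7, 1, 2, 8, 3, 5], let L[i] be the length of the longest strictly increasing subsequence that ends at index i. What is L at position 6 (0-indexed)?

2

dp[i] = 1 + max{dp[j] : j<i, b[j]<b[i]} (or 1 if no such j):
i:      0  1  2  3  4  5  6  7  8  9
b[i]:  10  4  9  6  7  1  2  8  3  5
dp:     1  1  2  2  3  1  2  4  3  4
At index 6 the value is 2.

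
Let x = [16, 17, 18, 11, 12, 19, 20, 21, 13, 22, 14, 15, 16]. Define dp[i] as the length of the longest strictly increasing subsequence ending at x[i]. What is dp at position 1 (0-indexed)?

dp[i] = 1 + max{dp[j] : j<i, x[j]<x[i]} (or 1 if no such j):
i:      0  1  2  3  4  5  6  7  8  9 10 11 12
x[i]:  16 17 18 11 12 19 20 21 13 22 14 15 16
dp:     1  2  3  1  2  4  5  6  3  7  4  5  6
At index 1 the value is 2.

2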